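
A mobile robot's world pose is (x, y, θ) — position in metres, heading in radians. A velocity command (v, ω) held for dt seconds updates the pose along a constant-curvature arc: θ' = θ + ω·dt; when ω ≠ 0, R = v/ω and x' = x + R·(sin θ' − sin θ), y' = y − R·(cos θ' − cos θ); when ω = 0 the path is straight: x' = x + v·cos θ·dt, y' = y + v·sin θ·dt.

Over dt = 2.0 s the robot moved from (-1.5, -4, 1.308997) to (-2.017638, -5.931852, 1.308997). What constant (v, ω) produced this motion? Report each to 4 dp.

Δθ = 1.308997 − 1.308997 = 0.000000
ω = Δθ/dt = 0.000000/2.0 = 0.0000
ω = 0 → v = (Δx·cos θ + Δy·sin θ)/dt = -1.0000

v = -1.0000, ω = 0.0000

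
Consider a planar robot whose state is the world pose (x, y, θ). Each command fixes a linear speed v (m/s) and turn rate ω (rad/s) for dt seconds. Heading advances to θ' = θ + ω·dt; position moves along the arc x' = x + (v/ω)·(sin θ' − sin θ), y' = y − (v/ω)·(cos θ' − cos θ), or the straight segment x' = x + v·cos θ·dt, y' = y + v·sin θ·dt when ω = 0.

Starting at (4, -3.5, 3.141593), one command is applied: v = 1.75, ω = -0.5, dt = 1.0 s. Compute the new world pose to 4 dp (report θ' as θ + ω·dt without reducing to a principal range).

(2.3220, -3.0715, 2.6416)

θ' = 3.1416 + -0.5·1.0 = 2.6416
R = v/ω = 1.75/-0.5 = -3.5000
x' = 4 + -3.5000·(sin 2.6416 − sin 3.1416) = 2.3220
y' = -3.5 − -3.5000·(cos 2.6416 − cos 3.1416) = -3.0715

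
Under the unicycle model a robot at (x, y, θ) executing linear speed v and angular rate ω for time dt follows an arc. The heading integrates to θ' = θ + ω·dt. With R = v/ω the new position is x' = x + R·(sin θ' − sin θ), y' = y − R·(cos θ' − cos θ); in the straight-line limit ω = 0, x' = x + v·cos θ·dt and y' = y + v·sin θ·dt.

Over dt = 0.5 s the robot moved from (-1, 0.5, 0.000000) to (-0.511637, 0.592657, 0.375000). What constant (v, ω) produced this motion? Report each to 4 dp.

Δθ = 0.375000 − 0.000000 = 0.375000
ω = Δθ/dt = 0.375000/0.5 = 0.7500
R = Δx/(sin θ' − sin θ) = 1.3333
v = R·ω = 1.3333·0.7500 = 1.0000

v = 1.0000, ω = 0.7500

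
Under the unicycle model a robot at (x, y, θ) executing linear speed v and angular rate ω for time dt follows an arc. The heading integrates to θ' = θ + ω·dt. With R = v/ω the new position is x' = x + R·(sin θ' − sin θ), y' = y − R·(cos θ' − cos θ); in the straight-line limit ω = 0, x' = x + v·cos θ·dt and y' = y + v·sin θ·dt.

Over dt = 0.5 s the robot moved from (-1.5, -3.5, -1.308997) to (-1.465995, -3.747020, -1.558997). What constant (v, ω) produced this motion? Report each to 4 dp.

v = 0.5000, ω = -0.5000

Δθ = -1.558997 − -1.308997 = -0.250000
ω = Δθ/dt = -0.250000/0.5 = -0.5000
R = −Δy/(cos θ' − cos θ) = -1.0000
v = R·ω = -1.0000·-0.5000 = 0.5000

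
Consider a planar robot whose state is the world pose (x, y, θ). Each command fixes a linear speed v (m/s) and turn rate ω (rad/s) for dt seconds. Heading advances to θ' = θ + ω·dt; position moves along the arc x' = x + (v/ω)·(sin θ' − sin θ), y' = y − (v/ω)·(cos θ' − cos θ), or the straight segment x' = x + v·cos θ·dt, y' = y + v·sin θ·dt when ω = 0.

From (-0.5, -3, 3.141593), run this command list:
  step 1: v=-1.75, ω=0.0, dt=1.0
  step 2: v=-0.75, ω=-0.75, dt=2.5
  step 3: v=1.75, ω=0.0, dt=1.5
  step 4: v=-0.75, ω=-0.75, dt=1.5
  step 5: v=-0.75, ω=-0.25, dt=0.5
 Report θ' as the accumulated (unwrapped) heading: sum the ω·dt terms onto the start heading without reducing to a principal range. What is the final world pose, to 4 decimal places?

(1.8038, -2.5151, 0.0166)

step 1: θ'=3.1416 (straight) → pose (1.2500, -3.0000, 3.1416)
step 2: θ'=1.2666 (R=1.0000) → pose (2.2041, -4.2995, 1.2666)
step 3: θ'=1.2666 (straight) → pose (2.9904, -1.7951, 1.2666)
step 4: θ'=0.1416 (R=1.0000) → pose (2.1774, -2.4855, 0.1416)
step 5: θ'=0.0166 (R=3.0000) → pose (1.8038, -2.5151, 0.0166)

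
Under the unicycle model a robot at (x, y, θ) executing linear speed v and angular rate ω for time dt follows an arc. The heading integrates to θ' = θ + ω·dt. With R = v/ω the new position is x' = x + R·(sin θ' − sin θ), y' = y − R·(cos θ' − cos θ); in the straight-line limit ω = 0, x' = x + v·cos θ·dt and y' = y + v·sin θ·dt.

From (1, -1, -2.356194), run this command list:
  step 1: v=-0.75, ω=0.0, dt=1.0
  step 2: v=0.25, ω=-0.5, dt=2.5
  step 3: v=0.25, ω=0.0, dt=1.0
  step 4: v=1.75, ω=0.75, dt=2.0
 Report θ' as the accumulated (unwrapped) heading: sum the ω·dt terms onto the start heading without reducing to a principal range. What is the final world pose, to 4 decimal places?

step 1: θ'=-2.3562 (straight) → pose (1.5303, -0.4697, -2.3562)
step 2: θ'=-3.6062 (R=-0.5000) → pose (0.9527, -0.5631, -3.6062)
step 3: θ'=-3.6062 (straight) → pose (0.7292, -0.4511, -3.6062)
step 4: θ'=-2.1062 (R=2.3333) → pose (-2.3231, -1.3467, -2.1062)

(-2.3231, -1.3467, -2.1062)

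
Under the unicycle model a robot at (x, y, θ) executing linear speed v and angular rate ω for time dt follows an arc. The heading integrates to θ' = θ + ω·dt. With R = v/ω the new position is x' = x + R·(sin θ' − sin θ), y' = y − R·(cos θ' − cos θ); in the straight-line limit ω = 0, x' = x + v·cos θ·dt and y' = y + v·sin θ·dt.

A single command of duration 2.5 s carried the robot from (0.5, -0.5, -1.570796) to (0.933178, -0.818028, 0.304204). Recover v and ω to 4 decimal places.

v = 0.2500, ω = 0.7500

Δθ = 0.304204 − -1.570796 = 1.875000
ω = Δθ/dt = 1.875000/2.5 = 0.7500
R = Δx/(sin θ' − sin θ) = 0.3333
v = R·ω = 0.3333·0.7500 = 0.2500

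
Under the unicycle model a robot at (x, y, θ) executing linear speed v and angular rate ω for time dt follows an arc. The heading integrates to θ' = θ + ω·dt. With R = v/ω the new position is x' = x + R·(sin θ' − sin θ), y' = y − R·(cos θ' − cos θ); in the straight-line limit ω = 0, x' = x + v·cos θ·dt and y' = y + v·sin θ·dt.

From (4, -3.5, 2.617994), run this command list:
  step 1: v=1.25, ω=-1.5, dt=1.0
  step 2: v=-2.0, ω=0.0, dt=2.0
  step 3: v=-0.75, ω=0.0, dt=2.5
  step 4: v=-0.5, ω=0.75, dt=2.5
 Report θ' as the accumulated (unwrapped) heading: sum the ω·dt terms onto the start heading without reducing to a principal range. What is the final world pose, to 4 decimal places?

(1.5979, -8.6477, 2.9930)

step 1: θ'=1.1180 (R=-0.8333) → pose (3.6673, -2.4137, 1.1180)
step 2: θ'=1.1180 (straight) → pose (1.9174, -6.0106, 1.1180)
step 3: θ'=1.1180 (straight) → pose (1.0971, -7.6967, 1.1180)
step 4: θ'=2.9930 (R=-0.6667) → pose (1.5979, -8.6477, 2.9930)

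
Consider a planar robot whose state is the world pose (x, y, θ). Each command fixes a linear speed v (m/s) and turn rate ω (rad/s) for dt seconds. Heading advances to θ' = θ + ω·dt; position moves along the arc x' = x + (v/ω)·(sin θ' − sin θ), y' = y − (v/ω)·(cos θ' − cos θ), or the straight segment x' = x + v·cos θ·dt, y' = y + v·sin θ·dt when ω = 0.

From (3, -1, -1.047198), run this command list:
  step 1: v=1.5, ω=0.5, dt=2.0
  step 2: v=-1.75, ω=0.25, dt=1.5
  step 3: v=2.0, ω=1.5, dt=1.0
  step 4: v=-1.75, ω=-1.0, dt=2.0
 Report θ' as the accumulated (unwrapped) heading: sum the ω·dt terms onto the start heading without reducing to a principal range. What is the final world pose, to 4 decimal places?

(1.7404, -3.4293, -0.1722)

step 1: θ'=-0.0472 (R=3.0000) → pose (5.4565, -2.4967, -0.0472)
step 2: θ'=0.3278 (R=-7.0000) → pose (2.8725, -2.8616, 0.3278)
step 3: θ'=1.8278 (R=1.3333) → pose (3.7328, -1.2603, 1.8278)
step 4: θ'=-0.1722 (R=1.7500) → pose (1.7404, -3.4293, -0.1722)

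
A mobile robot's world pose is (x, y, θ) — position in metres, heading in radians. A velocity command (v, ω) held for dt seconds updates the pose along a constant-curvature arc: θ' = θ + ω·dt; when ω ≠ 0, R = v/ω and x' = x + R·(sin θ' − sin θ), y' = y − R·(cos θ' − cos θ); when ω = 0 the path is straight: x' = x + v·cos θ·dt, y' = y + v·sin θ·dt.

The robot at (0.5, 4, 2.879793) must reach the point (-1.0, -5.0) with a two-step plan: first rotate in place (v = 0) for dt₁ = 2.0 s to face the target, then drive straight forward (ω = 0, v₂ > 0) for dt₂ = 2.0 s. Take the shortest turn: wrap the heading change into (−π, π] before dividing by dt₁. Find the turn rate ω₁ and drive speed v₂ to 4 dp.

heading to target = atan2(-5−4, -1−0.5) = -1.7359
Δθ = wrap(-1.7359 − 2.8798) = 1.6674; ω₁ = Δθ/dt₁ = 0.8337
distance = √((-1−0.5)² + (-5−4)²) = 9.1241; v₂ = distance/dt₂ = 4.5621

ω₁ = 0.8337, v₂ = 4.5621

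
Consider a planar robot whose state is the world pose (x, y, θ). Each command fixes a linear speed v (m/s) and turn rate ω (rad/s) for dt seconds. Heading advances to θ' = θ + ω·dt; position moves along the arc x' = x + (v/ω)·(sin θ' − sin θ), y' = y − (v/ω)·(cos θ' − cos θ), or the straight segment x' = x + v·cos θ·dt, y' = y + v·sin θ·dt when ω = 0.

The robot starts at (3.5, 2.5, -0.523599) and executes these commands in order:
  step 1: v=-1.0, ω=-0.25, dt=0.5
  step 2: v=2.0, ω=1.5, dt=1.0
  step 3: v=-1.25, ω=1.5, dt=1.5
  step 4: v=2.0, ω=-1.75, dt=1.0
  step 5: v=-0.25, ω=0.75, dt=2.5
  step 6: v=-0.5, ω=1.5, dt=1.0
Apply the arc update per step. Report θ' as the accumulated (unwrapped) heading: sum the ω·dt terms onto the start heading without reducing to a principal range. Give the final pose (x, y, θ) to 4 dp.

step 1: θ'=-0.6486 (R=4.0000) → pose (3.0837, 2.7764, -0.6486)
step 2: θ'=0.8514 (R=1.3333) → pose (4.8921, 2.9604, 0.8514)
step 3: θ'=3.1014 (R=-0.8333) → pose (5.4854, 1.5786, 3.1014)
step 4: θ'=1.3514 (R=-1.1429) → pose (4.4159, 2.9693, 1.3514)
step 5: θ'=3.2264 (R=-0.3333) → pose (4.7695, 2.5646, 3.2264)
step 6: θ'=4.7264 (R=-0.3333) → pose (5.0745, 2.9014, 4.7264)

(5.0745, 2.9014, 4.7264)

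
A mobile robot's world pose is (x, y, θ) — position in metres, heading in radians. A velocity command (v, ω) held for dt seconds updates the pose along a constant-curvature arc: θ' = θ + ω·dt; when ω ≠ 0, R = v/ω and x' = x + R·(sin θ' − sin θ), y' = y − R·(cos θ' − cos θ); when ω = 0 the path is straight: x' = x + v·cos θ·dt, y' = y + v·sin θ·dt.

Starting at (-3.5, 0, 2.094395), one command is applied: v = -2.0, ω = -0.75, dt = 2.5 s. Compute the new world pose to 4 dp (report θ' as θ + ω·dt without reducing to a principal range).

θ' = 2.0944 + -0.75·2.5 = 0.2194
R = v/ω = -2.0/-0.75 = 2.6667
x' = -3.5 + 2.6667·(sin 0.2194 − sin 2.0944) = -5.2290
y' = 0 − 2.6667·(cos 0.2194 − cos 2.0944) = -3.9361

(-5.2290, -3.9361, 0.2194)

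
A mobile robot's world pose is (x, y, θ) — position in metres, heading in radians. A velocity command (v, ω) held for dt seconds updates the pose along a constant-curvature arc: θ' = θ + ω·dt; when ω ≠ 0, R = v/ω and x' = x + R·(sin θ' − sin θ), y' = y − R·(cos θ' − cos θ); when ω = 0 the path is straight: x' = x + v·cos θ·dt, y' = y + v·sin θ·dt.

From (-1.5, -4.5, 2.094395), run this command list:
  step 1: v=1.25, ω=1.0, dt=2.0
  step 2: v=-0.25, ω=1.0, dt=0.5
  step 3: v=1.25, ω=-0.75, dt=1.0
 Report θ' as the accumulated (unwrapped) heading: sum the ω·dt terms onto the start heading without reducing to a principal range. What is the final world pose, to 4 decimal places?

step 1: θ'=4.0944 (R=1.2500) → pose (-3.6013, -4.4007, 4.0944)
step 2: θ'=4.5944 (R=-0.2500) → pose (-3.5568, -4.2853, 4.5944)
step 3: θ'=3.8444 (R=-1.6667) → pose (-4.1346, -5.3609, 3.8444)

(-4.1346, -5.3609, 3.8444)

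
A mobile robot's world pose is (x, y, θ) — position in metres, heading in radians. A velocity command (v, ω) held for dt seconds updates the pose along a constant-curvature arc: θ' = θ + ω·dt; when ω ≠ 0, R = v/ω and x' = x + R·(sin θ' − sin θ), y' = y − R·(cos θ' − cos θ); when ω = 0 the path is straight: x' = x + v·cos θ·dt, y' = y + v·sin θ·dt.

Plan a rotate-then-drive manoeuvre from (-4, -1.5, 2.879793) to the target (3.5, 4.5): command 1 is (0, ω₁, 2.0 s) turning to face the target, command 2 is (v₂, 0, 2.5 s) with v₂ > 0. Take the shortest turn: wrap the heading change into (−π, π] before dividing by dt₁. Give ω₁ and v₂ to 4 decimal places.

heading to target = atan2(4.5−-1.5, 3.5−-4) = 0.6747
Δθ = wrap(0.6747 − 2.8798) = -2.2051; ω₁ = Δθ/dt₁ = -1.1025
distance = √((3.5−-4)² + (4.5−-1.5)²) = 9.6047; v₂ = distance/dt₂ = 3.8419

ω₁ = -1.1025, v₂ = 3.8419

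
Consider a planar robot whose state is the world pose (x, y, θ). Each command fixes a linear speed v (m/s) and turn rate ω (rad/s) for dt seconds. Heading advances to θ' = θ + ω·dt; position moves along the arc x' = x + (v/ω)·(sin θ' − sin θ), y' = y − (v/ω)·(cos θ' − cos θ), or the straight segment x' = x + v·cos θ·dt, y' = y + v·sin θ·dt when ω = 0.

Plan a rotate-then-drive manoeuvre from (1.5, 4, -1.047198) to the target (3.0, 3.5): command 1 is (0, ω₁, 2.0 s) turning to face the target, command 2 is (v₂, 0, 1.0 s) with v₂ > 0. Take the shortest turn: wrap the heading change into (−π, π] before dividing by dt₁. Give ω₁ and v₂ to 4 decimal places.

ω₁ = 0.3627, v₂ = 1.5811

heading to target = atan2(3.5−4, 3−1.5) = -0.3218
Δθ = wrap(-0.3218 − -1.0472) = 0.7254; ω₁ = Δθ/dt₁ = 0.3627
distance = √((3−1.5)² + (3.5−4)²) = 1.5811; v₂ = distance/dt₂ = 1.5811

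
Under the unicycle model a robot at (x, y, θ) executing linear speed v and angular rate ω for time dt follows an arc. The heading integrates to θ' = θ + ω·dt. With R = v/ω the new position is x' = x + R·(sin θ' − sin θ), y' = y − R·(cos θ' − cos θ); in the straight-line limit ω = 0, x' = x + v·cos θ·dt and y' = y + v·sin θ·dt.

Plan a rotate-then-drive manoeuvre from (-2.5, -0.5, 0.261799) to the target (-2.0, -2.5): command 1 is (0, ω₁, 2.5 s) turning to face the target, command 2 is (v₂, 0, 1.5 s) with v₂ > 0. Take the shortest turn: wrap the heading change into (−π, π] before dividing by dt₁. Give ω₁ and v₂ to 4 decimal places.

ω₁ = -0.6350, v₂ = 1.3744

heading to target = atan2(-2.5−-0.5, -2−-2.5) = -1.3258
Δθ = wrap(-1.3258 − 0.2618) = -1.5876; ω₁ = Δθ/dt₁ = -0.6350
distance = √((-2−-2.5)² + (-2.5−-0.5)²) = 2.0616; v₂ = distance/dt₂ = 1.3744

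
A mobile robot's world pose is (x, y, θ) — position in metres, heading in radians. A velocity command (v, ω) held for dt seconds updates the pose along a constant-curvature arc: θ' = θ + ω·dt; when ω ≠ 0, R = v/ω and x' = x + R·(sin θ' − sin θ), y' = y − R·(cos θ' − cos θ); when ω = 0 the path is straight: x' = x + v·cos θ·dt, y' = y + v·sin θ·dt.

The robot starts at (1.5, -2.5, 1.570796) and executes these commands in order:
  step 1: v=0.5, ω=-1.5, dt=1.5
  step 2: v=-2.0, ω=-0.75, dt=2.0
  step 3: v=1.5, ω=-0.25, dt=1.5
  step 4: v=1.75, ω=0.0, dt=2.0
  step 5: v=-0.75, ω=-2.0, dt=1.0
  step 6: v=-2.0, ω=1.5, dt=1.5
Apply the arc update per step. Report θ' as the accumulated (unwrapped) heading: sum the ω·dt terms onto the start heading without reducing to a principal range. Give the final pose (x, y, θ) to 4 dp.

step 1: θ'=-0.6792 (R=-0.3333) → pose (2.0427, -2.2406, -0.6792)
step 2: θ'=-2.1792 (R=2.6667) → pose (1.5297, 1.3584, -2.1792)
step 3: θ'=-2.5542 (R=-6.0000) → pose (-0.0685, -0.2066, -2.5542)
step 4: θ'=-2.5542 (straight) → pose (-2.9819, -2.1463, -2.5542)
step 5: θ'=-4.5542 (R=0.3750) → pose (-2.4038, -2.3993, -4.5542)
step 6: θ'=-2.3042 (R=-1.3333) → pose (-0.0965, -3.0818, -2.3042)

(-0.0965, -3.0818, -2.3042)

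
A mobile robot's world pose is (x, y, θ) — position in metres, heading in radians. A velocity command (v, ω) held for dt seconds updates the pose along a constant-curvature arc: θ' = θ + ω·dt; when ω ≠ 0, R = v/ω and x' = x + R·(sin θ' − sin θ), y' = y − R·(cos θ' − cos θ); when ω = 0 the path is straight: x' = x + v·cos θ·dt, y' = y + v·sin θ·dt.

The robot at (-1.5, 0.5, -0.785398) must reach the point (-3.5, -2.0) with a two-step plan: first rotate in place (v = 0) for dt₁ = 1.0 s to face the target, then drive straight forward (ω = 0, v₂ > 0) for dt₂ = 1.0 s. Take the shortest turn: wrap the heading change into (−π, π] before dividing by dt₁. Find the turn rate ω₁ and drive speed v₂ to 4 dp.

heading to target = atan2(-2−0.5, -3.5−-1.5) = -2.2455
Δθ = wrap(-2.2455 − -0.7854) = -1.4601; ω₁ = Δθ/dt₁ = -1.4601
distance = √((-3.5−-1.5)² + (-2−0.5)²) = 3.2016; v₂ = distance/dt₂ = 3.2016

ω₁ = -1.4601, v₂ = 3.2016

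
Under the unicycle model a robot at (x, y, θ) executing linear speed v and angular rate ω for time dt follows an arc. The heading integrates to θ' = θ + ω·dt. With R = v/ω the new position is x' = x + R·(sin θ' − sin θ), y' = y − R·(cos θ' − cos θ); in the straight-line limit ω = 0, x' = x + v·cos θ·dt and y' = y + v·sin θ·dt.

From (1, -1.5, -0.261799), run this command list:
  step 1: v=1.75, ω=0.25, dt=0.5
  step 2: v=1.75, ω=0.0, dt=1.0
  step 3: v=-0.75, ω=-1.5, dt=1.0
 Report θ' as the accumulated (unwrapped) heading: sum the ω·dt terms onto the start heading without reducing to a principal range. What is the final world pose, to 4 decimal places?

(3.1600, -1.3835, -1.6368)

step 1: θ'=-0.1368 (R=7.0000) → pose (1.8571, -1.6731, -0.1368)
step 2: θ'=-0.1368 (straight) → pose (3.5908, -1.9118, -0.1368)
step 3: θ'=-1.6368 (R=0.5000) → pose (3.1600, -1.3835, -1.6368)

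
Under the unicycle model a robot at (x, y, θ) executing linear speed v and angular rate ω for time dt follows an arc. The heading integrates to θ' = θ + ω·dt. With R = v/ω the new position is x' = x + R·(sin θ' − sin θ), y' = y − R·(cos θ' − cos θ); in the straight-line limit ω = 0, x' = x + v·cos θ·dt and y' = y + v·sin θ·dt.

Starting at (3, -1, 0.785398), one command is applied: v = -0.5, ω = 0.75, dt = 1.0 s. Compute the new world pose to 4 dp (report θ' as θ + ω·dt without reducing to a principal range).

(2.8052, -1.4478, 1.5354)

θ' = 0.7854 + 0.75·1.0 = 1.5354
R = v/ω = -0.5/0.75 = -0.6667
x' = 3 + -0.6667·(sin 1.5354 − sin 0.7854) = 2.8052
y' = -1 − -0.6667·(cos 1.5354 − cos 0.7854) = -1.4478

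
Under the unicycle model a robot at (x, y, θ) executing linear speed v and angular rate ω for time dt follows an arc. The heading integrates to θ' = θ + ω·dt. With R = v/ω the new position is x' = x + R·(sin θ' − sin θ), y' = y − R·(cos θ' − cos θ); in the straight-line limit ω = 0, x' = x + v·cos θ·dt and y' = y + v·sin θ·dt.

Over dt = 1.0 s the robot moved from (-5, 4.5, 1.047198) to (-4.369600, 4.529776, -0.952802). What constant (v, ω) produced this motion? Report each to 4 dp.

Δθ = -0.952802 − 1.047198 = -2.000000
ω = Δθ/dt = -2.000000/1.0 = -2.0000
R = Δx/(sin θ' − sin θ) = -0.3750
v = R·ω = -0.3750·-2.0000 = 0.7500

v = 0.7500, ω = -2.0000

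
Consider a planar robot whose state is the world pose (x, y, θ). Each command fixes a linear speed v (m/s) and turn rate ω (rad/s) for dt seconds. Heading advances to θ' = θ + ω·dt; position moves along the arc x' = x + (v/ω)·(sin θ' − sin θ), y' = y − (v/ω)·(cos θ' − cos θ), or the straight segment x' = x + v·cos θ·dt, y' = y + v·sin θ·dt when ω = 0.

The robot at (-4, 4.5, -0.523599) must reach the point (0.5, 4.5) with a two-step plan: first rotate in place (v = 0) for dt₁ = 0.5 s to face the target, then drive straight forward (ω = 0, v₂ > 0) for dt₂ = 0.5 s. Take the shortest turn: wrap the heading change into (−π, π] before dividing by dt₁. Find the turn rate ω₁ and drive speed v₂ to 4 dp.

heading to target = atan2(4.5−4.5, 0.5−-4) = 0.0000
Δθ = wrap(0.0000 − -0.5236) = 0.5236; ω₁ = Δθ/dt₁ = 1.0472
distance = √((0.5−-4)² + (4.5−4.5)²) = 4.5000; v₂ = distance/dt₂ = 9.0000

ω₁ = 1.0472, v₂ = 9.0000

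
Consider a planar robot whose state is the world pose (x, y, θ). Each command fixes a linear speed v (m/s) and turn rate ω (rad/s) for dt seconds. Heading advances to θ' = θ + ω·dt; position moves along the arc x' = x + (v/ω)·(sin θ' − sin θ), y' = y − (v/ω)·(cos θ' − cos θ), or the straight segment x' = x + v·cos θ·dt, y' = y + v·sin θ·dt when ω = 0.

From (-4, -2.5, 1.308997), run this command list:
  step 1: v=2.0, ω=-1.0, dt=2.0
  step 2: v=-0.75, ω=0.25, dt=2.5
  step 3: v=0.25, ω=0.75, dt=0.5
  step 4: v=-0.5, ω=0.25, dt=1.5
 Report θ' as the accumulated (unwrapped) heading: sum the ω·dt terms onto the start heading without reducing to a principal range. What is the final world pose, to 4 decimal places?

(-3.0398, -1.1349, 0.6840)

step 1: θ'=-0.6910 (R=-2.0000) → pose (-0.7935, -1.4764, -0.6910)
step 2: θ'=-0.0660 (R=-3.0000) → pose (-2.5076, -0.7948, -0.0660)
step 3: θ'=0.3090 (R=0.3333) → pose (-2.3842, -0.7797, 0.3090)
step 4: θ'=0.6840 (R=-2.0000) → pose (-3.0398, -1.1349, 0.6840)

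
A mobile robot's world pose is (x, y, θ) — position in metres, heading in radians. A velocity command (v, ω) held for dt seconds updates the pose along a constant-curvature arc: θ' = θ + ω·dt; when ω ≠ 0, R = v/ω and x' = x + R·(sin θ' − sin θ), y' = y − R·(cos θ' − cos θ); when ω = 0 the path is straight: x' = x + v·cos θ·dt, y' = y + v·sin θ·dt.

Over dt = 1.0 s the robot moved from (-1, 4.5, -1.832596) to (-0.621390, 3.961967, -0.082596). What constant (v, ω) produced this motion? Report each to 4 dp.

Δθ = -0.082596 − -1.832596 = 1.750000
ω = Δθ/dt = 1.750000/1.0 = 1.7500
R = −Δy/(cos θ' − cos θ) = 0.4286
v = R·ω = 0.4286·1.7500 = 0.7500

v = 0.7500, ω = 1.7500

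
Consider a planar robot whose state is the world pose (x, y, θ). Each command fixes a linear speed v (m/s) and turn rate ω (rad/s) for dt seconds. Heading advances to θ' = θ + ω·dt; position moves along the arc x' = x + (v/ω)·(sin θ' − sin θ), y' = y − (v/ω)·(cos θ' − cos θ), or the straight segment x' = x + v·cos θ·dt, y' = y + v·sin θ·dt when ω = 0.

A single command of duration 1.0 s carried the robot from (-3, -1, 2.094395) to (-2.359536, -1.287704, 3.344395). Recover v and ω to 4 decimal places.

v = -0.7500, ω = 1.2500

Δθ = 3.344395 − 2.094395 = 1.250000
ω = Δθ/dt = 1.250000/1.0 = 1.2500
R = Δx/(sin θ' − sin θ) = -0.6000
v = R·ω = -0.6000·1.2500 = -0.7500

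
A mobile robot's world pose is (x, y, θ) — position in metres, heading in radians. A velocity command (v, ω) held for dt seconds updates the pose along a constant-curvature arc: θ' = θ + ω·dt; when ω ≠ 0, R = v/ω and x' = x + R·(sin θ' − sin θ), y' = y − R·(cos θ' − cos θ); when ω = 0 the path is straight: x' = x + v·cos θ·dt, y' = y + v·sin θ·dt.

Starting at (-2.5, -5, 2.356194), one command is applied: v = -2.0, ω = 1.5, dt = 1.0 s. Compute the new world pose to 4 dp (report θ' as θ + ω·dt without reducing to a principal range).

(-0.6834, -5.0643, 3.8562)

θ' = 2.3562 + 1.5·1.0 = 3.8562
R = v/ω = -2.0/1.5 = -1.3333
x' = -2.5 + -1.3333·(sin 3.8562 − sin 2.3562) = -0.6834
y' = -5 − -1.3333·(cos 3.8562 − cos 2.3562) = -5.0643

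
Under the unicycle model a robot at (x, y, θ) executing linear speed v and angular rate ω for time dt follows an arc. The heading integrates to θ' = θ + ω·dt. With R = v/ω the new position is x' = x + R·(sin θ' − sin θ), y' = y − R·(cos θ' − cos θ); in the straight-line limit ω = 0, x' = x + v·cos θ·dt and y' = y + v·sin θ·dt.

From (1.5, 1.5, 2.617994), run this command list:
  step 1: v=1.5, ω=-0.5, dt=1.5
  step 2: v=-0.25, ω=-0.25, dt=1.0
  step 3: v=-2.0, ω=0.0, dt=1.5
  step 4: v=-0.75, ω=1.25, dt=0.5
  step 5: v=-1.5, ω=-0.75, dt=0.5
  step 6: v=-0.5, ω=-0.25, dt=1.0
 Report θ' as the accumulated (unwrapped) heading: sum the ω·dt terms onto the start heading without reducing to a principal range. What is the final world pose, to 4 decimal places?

step 1: θ'=1.8680 (R=-3.0000) → pose (0.1315, 3.2196, 1.8680)
step 2: θ'=1.6180 (R=1.0000) → pose (0.1742, 2.9739, 1.6180)
step 3: θ'=1.6180 (straight) → pose (0.3158, -0.0228, 1.6180)
step 4: θ'=2.2430 (R=-0.6000) → pose (0.4456, -0.3681, 2.2430)
step 5: θ'=1.8680 (R=2.0000) → pose (0.7931, -1.0278, 1.8680)
step 6: θ'=1.6180 (R=2.0000) → pose (0.8785, -1.5191, 1.6180)

(0.8785, -1.5191, 1.6180)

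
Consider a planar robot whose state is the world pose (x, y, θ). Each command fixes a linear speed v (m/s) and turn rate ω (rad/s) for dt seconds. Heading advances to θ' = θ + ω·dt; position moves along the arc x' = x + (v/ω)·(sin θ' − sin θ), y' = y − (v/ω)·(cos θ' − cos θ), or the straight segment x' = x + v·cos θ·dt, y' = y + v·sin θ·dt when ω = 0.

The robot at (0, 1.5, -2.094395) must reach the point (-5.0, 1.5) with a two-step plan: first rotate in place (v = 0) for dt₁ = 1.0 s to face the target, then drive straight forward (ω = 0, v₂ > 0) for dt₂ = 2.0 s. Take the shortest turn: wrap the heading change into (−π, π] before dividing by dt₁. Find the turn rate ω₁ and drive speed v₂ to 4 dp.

heading to target = atan2(1.5−1.5, -5−0) = 3.1416
Δθ = wrap(3.1416 − -2.0944) = -1.0472; ω₁ = Δθ/dt₁ = -1.0472
distance = √((-5−0)² + (1.5−1.5)²) = 5.0000; v₂ = distance/dt₂ = 2.5000

ω₁ = -1.0472, v₂ = 2.5000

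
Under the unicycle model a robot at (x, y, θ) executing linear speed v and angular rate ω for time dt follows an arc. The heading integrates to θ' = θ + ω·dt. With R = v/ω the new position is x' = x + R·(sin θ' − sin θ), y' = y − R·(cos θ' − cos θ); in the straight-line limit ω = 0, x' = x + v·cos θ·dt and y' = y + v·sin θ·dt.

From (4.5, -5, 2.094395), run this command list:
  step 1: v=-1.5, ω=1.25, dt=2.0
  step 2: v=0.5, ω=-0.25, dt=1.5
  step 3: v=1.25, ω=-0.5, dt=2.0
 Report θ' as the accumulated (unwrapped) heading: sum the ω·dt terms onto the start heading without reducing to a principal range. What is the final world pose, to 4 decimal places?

(4.4986, -6.5616, 3.2194)

step 1: θ'=4.5944 (R=-1.2000) → pose (6.7309, -4.5413, 4.5944)
step 2: θ'=4.2194 (R=-2.0000) → pose (6.5066, -5.2524, 4.2194)
step 3: θ'=3.2194 (R=-2.5000) → pose (4.4986, -6.5616, 3.2194)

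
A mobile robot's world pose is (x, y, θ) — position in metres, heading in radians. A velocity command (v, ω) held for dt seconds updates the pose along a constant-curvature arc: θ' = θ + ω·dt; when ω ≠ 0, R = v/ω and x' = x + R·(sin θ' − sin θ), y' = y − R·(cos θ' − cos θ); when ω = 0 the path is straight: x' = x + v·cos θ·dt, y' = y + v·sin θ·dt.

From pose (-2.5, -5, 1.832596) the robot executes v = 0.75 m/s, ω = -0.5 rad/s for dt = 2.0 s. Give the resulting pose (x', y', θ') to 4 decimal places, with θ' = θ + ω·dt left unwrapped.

θ' = 1.8326 + -0.5·2.0 = 0.8326
R = v/ω = 0.75/-0.5 = -1.5000
x' = -2.5 + -1.5000·(sin 0.8326 − sin 1.8326) = -2.1606
y' = -5 − -1.5000·(cos 0.8326 − cos 1.8326) = -3.6023

(-2.1606, -3.6023, 0.8326)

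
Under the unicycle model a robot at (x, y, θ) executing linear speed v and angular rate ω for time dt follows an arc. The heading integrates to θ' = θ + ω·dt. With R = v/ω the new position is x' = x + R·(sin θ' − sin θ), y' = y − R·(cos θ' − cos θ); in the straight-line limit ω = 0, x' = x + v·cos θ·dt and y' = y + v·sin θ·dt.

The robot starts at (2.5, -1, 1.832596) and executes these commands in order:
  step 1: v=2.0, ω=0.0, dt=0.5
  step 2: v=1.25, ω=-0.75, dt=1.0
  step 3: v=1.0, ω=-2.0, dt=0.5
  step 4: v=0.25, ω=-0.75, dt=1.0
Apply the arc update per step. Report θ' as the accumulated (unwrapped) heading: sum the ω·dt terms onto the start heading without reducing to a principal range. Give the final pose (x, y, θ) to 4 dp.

(3.0132, 1.3724, -0.6674)

step 1: θ'=1.8326 (straight) → pose (2.2412, -0.0341, 1.8326)
step 2: θ'=1.0826 (R=-1.6667) → pose (2.3791, 1.1790, 1.0826)
step 3: θ'=0.0826 (R=-0.5000) → pose (2.7794, 1.4428, 0.0826)
step 4: θ'=-0.6674 (R=-0.3333) → pose (3.0132, 1.3724, -0.6674)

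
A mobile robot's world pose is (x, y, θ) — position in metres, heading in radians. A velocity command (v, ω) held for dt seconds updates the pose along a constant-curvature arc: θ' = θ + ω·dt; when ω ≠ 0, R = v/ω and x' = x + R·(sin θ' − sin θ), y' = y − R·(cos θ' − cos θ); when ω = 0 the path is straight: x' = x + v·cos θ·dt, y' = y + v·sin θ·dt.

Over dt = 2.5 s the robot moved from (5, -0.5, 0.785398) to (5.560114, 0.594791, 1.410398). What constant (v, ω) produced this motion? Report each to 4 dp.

Δθ = 1.410398 − 0.785398 = 0.625000
ω = Δθ/dt = 0.625000/2.5 = 0.2500
R = −Δy/(cos θ' − cos θ) = 2.0000
v = R·ω = 2.0000·0.2500 = 0.5000

v = 0.5000, ω = 0.2500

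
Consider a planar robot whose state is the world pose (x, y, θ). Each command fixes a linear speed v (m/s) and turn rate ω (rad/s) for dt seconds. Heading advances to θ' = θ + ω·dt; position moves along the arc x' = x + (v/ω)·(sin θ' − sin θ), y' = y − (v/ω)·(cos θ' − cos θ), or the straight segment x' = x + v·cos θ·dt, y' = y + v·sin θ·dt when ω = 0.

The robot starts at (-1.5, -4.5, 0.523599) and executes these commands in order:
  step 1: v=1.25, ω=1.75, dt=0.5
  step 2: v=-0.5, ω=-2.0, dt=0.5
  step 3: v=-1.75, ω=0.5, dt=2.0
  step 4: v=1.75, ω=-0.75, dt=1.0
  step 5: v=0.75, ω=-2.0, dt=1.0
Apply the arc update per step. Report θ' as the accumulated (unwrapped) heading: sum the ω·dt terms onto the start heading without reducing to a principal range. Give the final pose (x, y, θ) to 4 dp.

step 1: θ'=1.3986 (R=0.7143) → pose (-1.1534, -4.0038, 1.3986)
step 2: θ'=0.3986 (R=0.2500) → pose (-1.3027, -4.1914, 0.3986)
step 3: θ'=1.3986 (R=-3.5000) → pose (-3.3925, -6.8173, 1.3986)
step 4: θ'=0.6486 (R=-2.3333) → pose (-2.5032, -5.3576, 0.6486)
step 5: θ'=-1.3514 (R=-0.3750) → pose (-1.9106, -5.5748, -1.3514)

(-1.9106, -5.5748, -1.3514)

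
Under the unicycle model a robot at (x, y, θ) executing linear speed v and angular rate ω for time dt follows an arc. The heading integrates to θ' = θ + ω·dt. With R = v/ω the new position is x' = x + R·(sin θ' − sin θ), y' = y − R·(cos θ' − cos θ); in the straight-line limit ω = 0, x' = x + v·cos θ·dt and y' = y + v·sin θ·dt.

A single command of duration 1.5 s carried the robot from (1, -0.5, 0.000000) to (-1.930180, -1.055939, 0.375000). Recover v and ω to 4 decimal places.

Δθ = 0.375000 − 0.000000 = 0.375000
ω = Δθ/dt = 0.375000/1.5 = 0.2500
R = Δx/(sin θ' − sin θ) = -8.0000
v = R·ω = -8.0000·0.2500 = -2.0000

v = -2.0000, ω = 0.2500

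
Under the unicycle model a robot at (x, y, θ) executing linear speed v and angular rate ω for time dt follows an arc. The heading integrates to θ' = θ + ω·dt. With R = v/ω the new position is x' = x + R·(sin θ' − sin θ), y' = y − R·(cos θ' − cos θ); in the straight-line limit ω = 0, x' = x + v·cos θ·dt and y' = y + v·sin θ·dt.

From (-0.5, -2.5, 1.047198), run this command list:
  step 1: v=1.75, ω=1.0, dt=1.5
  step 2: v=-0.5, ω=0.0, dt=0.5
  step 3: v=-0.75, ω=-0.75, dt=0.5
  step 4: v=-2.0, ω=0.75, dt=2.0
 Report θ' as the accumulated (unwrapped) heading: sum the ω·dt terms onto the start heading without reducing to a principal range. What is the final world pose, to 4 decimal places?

(2.9844, -1.3690, 3.6722)

step 1: θ'=2.5472 (R=1.7500) → pose (-1.0355, -0.1751, 2.5472)
step 2: θ'=2.5472 (straight) → pose (-0.8284, -0.3151, 2.5472)
step 3: θ'=2.1722 (R=1.0000) → pose (-0.5639, -0.5778, 2.1722)
step 4: θ'=3.6722 (R=-2.6667) → pose (2.9844, -1.3690, 3.6722)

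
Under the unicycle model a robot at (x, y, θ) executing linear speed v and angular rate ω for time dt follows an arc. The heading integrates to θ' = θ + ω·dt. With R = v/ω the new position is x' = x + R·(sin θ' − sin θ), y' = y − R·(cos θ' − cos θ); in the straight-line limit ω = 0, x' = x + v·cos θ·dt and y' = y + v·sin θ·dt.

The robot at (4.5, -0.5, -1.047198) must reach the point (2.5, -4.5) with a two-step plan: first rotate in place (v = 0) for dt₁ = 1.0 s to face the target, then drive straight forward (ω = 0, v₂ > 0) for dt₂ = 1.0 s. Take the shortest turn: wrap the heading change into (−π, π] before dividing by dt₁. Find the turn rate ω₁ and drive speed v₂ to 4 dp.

heading to target = atan2(-4.5−-0.5, 2.5−4.5) = -2.0344
Δθ = wrap(-2.0344 − -1.0472) = -0.9872; ω₁ = Δθ/dt₁ = -0.9872
distance = √((2.5−4.5)² + (-4.5−-0.5)²) = 4.4721; v₂ = distance/dt₂ = 4.4721

ω₁ = -0.9872, v₂ = 4.4721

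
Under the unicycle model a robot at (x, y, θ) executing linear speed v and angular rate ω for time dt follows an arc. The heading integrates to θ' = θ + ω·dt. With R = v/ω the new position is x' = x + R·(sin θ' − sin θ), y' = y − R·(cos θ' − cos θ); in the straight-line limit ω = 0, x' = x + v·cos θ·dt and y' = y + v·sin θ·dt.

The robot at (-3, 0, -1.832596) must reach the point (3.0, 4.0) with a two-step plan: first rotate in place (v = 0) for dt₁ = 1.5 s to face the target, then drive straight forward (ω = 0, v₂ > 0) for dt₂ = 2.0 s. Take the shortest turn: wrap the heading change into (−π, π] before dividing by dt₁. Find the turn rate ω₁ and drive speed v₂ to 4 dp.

ω₁ = 1.6137, v₂ = 3.6056

heading to target = atan2(4−0, 3−-3) = 0.5880
Δθ = wrap(0.5880 − -1.8326) = 2.4206; ω₁ = Δθ/dt₁ = 1.6137
distance = √((3−-3)² + (4−0)²) = 7.2111; v₂ = distance/dt₂ = 3.6056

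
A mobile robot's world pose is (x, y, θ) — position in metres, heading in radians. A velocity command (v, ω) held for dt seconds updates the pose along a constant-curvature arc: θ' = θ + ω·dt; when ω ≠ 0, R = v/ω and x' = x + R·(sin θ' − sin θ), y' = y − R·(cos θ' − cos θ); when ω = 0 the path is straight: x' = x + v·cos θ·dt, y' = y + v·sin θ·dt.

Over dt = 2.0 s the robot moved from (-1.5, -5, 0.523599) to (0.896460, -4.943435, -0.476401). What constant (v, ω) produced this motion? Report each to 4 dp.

Δθ = -0.476401 − 0.523599 = -1.000000
ω = Δθ/dt = -1.000000/2.0 = -0.5000
R = Δx/(sin θ' − sin θ) = -2.5000
v = R·ω = -2.5000·-0.5000 = 1.2500

v = 1.2500, ω = -0.5000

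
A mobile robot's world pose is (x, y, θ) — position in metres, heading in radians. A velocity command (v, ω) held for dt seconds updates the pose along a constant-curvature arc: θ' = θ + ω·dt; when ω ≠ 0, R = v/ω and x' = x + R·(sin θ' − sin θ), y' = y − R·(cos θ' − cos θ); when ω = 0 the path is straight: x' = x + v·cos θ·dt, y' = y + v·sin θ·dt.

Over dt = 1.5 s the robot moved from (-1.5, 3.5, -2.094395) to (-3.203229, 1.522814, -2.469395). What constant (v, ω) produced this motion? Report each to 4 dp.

Δθ = -2.469395 − -2.094395 = -0.375000
ω = Δθ/dt = -0.375000/1.5 = -0.2500
R = −Δy/(cos θ' − cos θ) = -7.0000
v = R·ω = -7.0000·-0.2500 = 1.7500

v = 1.7500, ω = -0.2500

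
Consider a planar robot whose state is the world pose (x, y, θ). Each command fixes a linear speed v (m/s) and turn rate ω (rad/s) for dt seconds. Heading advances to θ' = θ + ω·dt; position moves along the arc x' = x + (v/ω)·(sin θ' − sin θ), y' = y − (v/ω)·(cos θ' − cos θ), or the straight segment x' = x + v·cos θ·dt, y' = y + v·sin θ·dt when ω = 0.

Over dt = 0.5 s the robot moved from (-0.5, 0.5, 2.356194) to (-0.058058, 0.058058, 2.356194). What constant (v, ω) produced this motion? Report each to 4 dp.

v = -1.2500, ω = 0.0000

Δθ = 2.356194 − 2.356194 = 0.000000
ω = Δθ/dt = 0.000000/0.5 = 0.0000
ω = 0 → v = (Δx·cos θ + Δy·sin θ)/dt = -1.2500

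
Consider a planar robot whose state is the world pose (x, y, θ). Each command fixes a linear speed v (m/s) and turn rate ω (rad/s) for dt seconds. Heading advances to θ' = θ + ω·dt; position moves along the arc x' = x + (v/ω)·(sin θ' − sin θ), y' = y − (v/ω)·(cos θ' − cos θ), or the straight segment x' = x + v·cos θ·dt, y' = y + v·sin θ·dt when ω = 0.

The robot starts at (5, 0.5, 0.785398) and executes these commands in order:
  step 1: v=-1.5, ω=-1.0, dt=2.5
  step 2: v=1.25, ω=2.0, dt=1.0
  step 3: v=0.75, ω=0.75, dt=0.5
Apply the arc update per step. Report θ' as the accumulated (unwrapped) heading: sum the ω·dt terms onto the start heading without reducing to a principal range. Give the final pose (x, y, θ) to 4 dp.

(3.5812, 1.2561, 0.6604)

step 1: θ'=-1.7146 (R=1.5000) → pose (2.4548, 1.7756, -1.7146)
step 2: θ'=0.2854 (R=0.6250) → pose (3.2493, 1.0863, 0.2854)
step 3: θ'=0.6604 (R=1.0000) → pose (3.5812, 1.2561, 0.6604)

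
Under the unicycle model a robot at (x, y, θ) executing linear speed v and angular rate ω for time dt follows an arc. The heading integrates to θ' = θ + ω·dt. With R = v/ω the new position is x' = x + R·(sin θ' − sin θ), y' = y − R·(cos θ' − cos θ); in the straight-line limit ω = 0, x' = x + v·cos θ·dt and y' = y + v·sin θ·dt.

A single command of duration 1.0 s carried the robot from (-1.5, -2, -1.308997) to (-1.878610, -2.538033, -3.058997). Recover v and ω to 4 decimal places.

v = 0.7500, ω = -1.7500

Δθ = -3.058997 − -1.308997 = -1.750000
ω = Δθ/dt = -1.750000/1.0 = -1.7500
R = −Δy/(cos θ' − cos θ) = -0.4286
v = R·ω = -0.4286·-1.7500 = 0.7500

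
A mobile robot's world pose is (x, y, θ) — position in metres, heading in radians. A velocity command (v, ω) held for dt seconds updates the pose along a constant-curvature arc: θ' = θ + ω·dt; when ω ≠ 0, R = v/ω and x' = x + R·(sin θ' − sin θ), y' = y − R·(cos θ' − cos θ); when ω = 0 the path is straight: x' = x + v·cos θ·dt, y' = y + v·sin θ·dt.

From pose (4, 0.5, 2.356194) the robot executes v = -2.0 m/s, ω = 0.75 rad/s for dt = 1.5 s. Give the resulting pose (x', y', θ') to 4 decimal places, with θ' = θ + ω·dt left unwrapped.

θ' = 2.3562 + 0.75·1.5 = 3.4812
R = v/ω = -2.0/0.75 = -2.6667
x' = 4 + -2.6667·(sin 3.4812 − sin 2.3562) = 6.7739
y' = 0.5 − -2.6667·(cos 3.4812 − cos 2.3562) = -0.1287

(6.7739, -0.1287, 3.4812)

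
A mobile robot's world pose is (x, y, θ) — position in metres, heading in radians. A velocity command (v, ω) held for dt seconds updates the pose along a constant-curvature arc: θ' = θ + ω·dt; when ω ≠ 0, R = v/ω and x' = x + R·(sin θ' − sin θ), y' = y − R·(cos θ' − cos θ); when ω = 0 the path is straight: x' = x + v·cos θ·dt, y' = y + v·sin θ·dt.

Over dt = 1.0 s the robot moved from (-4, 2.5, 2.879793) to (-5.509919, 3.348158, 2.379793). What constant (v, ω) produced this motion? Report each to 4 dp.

Δθ = 2.379793 − 2.879793 = -0.500000
ω = Δθ/dt = -0.500000/1.0 = -0.5000
R = Δx/(sin θ' − sin θ) = -3.5000
v = R·ω = -3.5000·-0.5000 = 1.7500

v = 1.7500, ω = -0.5000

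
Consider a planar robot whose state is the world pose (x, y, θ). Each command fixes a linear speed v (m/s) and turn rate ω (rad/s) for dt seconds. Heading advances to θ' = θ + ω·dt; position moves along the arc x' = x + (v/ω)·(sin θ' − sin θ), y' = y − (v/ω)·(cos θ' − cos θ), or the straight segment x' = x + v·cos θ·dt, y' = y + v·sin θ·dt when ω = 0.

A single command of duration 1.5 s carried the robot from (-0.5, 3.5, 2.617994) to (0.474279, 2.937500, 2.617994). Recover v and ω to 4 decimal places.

v = -0.7500, ω = 0.0000

Δθ = 2.617994 − 2.617994 = 0.000000
ω = Δθ/dt = 0.000000/1.5 = 0.0000
ω = 0 → v = (Δx·cos θ + Δy·sin θ)/dt = -0.7500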